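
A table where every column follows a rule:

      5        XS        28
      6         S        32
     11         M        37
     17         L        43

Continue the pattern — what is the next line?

For the first component, each term is the sum of the two before it: 5, 6, 11, 17 → 28.
Size: XS, S, M, L → XL (runs through clothing sizes XS→XL).
For the third component, differences are 4, 5, 6, … (increasing by 1 each time): 28, 32, 37, 43 → 50.
Putting it together: 28  XL  50.

28  XL  50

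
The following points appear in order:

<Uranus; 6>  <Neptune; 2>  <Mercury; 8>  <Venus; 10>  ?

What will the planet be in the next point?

Planet: Uranus, Neptune, Mercury, Venus → Earth (runs through the planets Mercury→Neptune).

Earth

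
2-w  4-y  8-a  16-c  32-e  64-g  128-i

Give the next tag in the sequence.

256-k

First component: 2, 4, 8, 16, 32, 64, 128 → 256 (×2 each step).
Letter — letters move forward 2 places in the alphabet, wrapping Z→A: w, y, a, c, e, g, i → k.
Combining the parts gives 256-k.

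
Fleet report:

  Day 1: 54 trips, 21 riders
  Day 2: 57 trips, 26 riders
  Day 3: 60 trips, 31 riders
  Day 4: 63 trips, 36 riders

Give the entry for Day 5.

Trips: +3 each step, so 54, 57, 60, 63 → 66.
Riders: +5 each step, so 21, 26, 31, 36 → 41.
Combining the parts gives 66 trips, 41 riders.

66 trips, 41 riders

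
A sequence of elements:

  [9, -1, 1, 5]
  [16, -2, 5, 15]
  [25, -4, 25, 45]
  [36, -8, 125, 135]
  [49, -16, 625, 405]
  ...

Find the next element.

[64, -32, 3125, 1215]

First entry: 9, 16, 25, 36, 49 → 64 (perfect squares: 3², 4², 5², …).
Second entry: ×2 each step; -1, -2, -4, -8, -16 → -32.
Third entry goes 1, 5, 25, 125, 625 → 3125 (×5 each step).
Fourth entry: 5, 15, 45, 135, 405 → 1215 (×3 each step).
Putting it together: [64, -32, 3125, 1215].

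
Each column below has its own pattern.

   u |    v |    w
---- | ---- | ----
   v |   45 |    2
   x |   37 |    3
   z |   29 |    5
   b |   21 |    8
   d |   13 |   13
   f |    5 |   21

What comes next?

h  -3  34

Column u: letters move forward 2 places in the alphabet, wrapping Z→A, so v, x, z, b, d, f → h.
Column v: −8 each step, so 45, 37, 29, 21, 13, 5 → -3.
Column w — each term is the sum of the two before it: 2, 3, 5, 8, 13, 21 → 34.
Combining the parts gives h  -3  34.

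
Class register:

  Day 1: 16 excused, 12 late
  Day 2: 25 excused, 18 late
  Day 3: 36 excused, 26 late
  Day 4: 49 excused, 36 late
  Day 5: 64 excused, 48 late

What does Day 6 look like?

81 excused, 62 late

Excused: 16, 25, 36, 49, 64 → 81 (perfect squares: 4², 5², 6², …).
Late: differences are 6, 8, 10, … (increasing by 2 each time); 12, 18, 26, 36, 48 → 62.
Combining the parts gives 81 excused, 62 late.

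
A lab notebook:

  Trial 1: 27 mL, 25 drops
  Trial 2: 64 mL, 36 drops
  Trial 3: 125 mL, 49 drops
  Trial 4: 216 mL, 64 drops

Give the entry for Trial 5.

343 mL, 81 drops

ML — perfect cubes: 3³, 4³, 5³, …: 27, 64, 125, 216 → 343.
Drops: perfect squares: 5², 6², 7², …, so 25, 36, 49, 64 → 81.
So the next record is 343 mL, 81 drops.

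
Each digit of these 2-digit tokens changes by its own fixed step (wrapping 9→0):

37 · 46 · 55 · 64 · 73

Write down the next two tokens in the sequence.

First digit: 3, 4, 5, 6, 7 → 8 → 9 (+1 each step, mod 10).
Second digit — −1 each step, mod 10: 7, 6, 5, 4, 3 → 2 → 1.
So the next two tokens are 82 and 91.

82, 91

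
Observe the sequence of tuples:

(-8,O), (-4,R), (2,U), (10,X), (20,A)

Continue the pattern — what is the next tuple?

(32,D)

First coordinate — differences are 4, 6, 8, … (increasing by 2 each time): -8, -4, 2, 10, 20 → 32.
Letter: letters move forward 3 places in the alphabet, wrapping Z→A, so O, R, U, X, A → D.
Combining the parts gives (32,D).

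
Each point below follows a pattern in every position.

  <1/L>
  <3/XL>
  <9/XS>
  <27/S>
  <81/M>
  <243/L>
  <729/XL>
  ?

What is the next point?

<2187/XS>

First value: ×3 each step; 1, 3, 9, 27, 81, 243, 729 → 2187.
Size: repeats L → XL → XS → S → M, so L, XL, XS, S, M, L, XL → XS.
Combining the parts gives <2187/XS>.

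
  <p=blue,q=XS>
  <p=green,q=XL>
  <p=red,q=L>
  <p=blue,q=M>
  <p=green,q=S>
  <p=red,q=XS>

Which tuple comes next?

P goes blue, green, red, blue, green, red → blue (repeats blue → green → red).
Q: repeats XS → XL → L → M → S, so XS, XL, L, M, S, XS → XL.
Putting it together: <p=blue,q=XL>.

<p=blue,q=XL>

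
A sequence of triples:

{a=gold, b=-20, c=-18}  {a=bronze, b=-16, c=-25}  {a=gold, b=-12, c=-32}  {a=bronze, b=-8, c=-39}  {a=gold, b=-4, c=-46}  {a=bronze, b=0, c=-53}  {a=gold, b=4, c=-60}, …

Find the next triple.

A goes gold, bronze, gold, bronze, gold, bronze, gold → bronze (alternates gold ↔ bronze).
B: +4 each step, so -20, -16, -12, -8, -4, 0, 4 → 8.
C: -18, -25, -32, -39, -46, -53, -60 → -67 (−7 each step).
Putting it together: {a=bronze, b=8, c=-67}.

{a=bronze, b=8, c=-67}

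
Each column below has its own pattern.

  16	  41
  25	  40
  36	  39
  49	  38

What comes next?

64  37

First component: 16, 25, 36, 49 → 64 (perfect squares: 4², 5², 6², …).
Second component — −1 each step: 41, 40, 39, 38 → 37.
Combining the parts gives 64  37.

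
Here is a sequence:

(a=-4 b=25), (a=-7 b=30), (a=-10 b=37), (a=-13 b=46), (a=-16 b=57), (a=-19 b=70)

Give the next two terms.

A: -4, -7, -10, -13, -16, -19 → -22 → -25 (−3 each step).
For the b, differences are 5, 7, 9, … (increasing by 2 each time): 25, 30, 37, 46, 57, 70 → 85 → 102.
So the next two terms are (a=-22 b=85) and (a=-25 b=102).

(a=-22 b=85), (a=-25 b=102)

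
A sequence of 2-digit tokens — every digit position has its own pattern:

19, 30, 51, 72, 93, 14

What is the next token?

35

First digit goes 1, 3, 5, 7, 9, 1 → 3 (+2 each step, mod 10).
Second digit goes 9, 0, 1, 2, 3, 4 → 5 (+1 each step, mod 10).
Putting it together: 35.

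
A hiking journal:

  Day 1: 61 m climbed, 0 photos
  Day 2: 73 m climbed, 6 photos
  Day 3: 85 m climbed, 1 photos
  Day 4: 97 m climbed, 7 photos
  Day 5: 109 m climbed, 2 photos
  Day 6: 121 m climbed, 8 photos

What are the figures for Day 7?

For the m climbed, +12 each step: 61, 73, 85, 97, 109, 121 → 133.
Photos goes 0, 6, 1, 7, 2, 8 → 3 (alternating steps +6, −5, +6, −5, …).
Putting it together: 133 m climbed, 3 photos.

133 m climbed, 3 photos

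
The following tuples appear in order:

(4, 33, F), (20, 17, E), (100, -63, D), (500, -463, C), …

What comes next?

First slot: 4, 20, 100, 500 → 2500 (×5 each step).
Second slot — together with the first slot always sums to 37: 33, 17, -63, -463 → -2463.
Letter: letters move back 1 place in the alphabet; F, E, D, C → B.
So the next tuple is (2500, -2463, B).

(2500, -2463, B)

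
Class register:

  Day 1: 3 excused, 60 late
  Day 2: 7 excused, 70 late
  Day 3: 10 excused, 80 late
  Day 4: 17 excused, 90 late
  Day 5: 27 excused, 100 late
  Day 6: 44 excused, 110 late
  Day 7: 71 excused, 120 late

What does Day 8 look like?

115 excused, 130 late

Excused — each term is the sum of the two before it: 3, 7, 10, 17, 27, 44, 71 → 115.
For the late, +10 each step: 60, 70, 80, 90, 100, 110, 120 → 130.
Combining the parts gives 115 excused, 130 late.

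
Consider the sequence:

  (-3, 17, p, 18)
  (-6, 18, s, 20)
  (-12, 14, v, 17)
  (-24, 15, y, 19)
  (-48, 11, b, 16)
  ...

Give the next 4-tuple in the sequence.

First coordinate: -3, -6, -12, -24, -48 → -96 (×2 each step).
Second coordinate: alternating steps +1, −4, +1, −4, …, so 17, 18, 14, 15, 11 → 12.
Letter: p, s, v, y, b → e (letters move forward 3 places in the alphabet, wrapping Z→A).
Fourth coordinate — alternating steps +2, −3, +2, −3, …: 18, 20, 17, 19, 16 → 18.
So the next 4-tuple is (-96, 12, e, 18).

(-96, 12, e, 18)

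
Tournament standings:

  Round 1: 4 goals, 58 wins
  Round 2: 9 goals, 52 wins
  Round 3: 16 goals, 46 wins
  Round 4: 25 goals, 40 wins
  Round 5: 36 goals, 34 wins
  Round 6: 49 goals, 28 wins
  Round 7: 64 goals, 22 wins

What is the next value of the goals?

81

Goals — perfect squares: 2², 3², 4², …: 4, 9, 16, 25, 36, 49, 64 → 81.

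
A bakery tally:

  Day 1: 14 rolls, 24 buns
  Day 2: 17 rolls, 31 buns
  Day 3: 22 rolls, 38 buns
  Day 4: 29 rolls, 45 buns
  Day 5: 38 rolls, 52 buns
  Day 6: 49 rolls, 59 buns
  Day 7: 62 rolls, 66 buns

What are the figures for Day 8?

77 rolls, 73 buns

Rolls: differences are 3, 5, 7, … (increasing by 2 each time), so 14, 17, 22, 29, 38, 49, 62 → 77.
Buns: 24, 31, 38, 45, 52, 59, 66 → 73 (+7 each step).
Putting it together: 77 rolls, 73 buns.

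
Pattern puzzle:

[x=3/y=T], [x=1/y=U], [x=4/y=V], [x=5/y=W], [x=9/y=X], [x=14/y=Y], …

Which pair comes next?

[x=23/y=Z]

X: each term is the sum of the two before it; 3, 1, 4, 5, 9, 14 → 23.
Y: T, U, V, W, X, Y → Z (letters move forward 1 place in the alphabet).
So the next pair is [x=23/y=Z].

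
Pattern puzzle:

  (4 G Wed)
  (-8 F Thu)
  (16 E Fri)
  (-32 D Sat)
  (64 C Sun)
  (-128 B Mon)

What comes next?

(256 A Tue)

First value: 4, -8, 16, -32, 64, -128 → 256 (×(-2) each step).
Letter: G, F, E, D, C, B → A (letters move back 1 place in the alphabet).
Day goes Wed, Thu, Fri, Sat, Sun, Mon → Tue (runs through the weekdays Mon→Sun).
Combining the parts gives (256 A Tue).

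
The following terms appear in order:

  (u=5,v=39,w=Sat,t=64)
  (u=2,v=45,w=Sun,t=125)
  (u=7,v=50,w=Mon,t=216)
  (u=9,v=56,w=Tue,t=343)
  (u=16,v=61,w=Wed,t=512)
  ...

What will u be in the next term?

25

U — each term is the sum of the two before it: 5, 2, 7, 9, 16 → 25.
V goes 39, 45, 50, 56, 61 → 67 (alternating steps +6, +5, +6, +5, …).
W: Sat, Sun, Mon, Tue, Wed → Thu (runs through the weekdays Mon→Sun).
T — perfect cubes: 4³, 5³, 6³, …: 64, 125, 216, 343, 512 → 729.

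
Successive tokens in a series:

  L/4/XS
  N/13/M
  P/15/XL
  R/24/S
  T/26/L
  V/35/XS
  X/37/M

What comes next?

Z/46/XL

Letter: L, N, P, R, T, V, X → Z (letters move forward 2 places in the alphabet).
Second component goes 4, 13, 15, 24, 26, 35, 37 → 46 (alternating steps +9, +2, +9, +2, …).
For the size, repeats XS → M → XL → S → L: XS, M, XL, S, L, XS, M → XL.
So the next token is Z/46/XL.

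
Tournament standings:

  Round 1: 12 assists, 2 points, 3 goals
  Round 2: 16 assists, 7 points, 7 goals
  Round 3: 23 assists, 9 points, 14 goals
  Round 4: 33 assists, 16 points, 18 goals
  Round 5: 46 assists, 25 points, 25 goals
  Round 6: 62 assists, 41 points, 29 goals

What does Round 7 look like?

Assists: differences are 4, 7, 10, … (increasing by 3 each time); 12, 16, 23, 33, 46, 62 → 81.
Points goes 2, 7, 9, 16, 25, 41 → 66 (each term is the sum of the two before it).
For the goals, alternating steps +4, +7, +4, +7, …: 3, 7, 14, 18, 25, 29 → 36.
Putting it together: 81 assists, 66 points, 36 goals.

81 assists, 66 points, 36 goals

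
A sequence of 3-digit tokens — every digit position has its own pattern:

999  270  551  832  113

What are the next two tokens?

494 then 775

First digit: 9, 2, 5, 8, 1 → 4 → 7 (+3 each step, mod 10).
Second digit: 9, 7, 5, 3, 1 → 9 → 7 (−2 each step, mod 10).
Third digit: +1 each step, mod 10; 9, 0, 1, 2, 3 → 4 → 5.
Putting the parts together: 494 and then 775.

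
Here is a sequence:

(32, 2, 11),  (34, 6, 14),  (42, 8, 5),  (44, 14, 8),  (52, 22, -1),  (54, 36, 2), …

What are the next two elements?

First component — alternating steps +2, +8, +2, +8, …: 32, 34, 42, 44, 52, 54 → 62 → 64.
Second component — each term is the sum of the two before it: 2, 6, 8, 14, 22, 36 → 58 → 94.
For the third component, alternating steps +3, −9, +3, −9, …: 11, 14, 5, 8, -1, 2 → -7 → -4.
Putting the parts together: (62, 58, -7) and then (64, 94, -4).

(62, 58, -7), (64, 94, -4)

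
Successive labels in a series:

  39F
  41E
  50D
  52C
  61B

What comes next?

63A

First component: alternating steps +2, +9, +2, +9, …, so 39, 41, 50, 52, 61 → 63.
Letter: letters move back 1 place in the alphabet; F, E, D, C, B → A.
Combining the parts gives 63A.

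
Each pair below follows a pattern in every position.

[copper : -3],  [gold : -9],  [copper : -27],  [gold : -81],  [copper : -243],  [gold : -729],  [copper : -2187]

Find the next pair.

For the metal, alternates copper ↔ gold: copper, gold, copper, gold, copper, gold, copper → gold.
Second component: ×3 each step, so -3, -9, -27, -81, -243, -729, -2187 → -6561.
Putting it together: [gold : -6561].

[gold : -6561]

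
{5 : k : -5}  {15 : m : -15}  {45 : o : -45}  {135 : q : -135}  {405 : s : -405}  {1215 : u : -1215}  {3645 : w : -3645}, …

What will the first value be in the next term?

First value: 5, 15, 45, 135, 405, 1215, 3645 → 10935 (×3 each step).

10935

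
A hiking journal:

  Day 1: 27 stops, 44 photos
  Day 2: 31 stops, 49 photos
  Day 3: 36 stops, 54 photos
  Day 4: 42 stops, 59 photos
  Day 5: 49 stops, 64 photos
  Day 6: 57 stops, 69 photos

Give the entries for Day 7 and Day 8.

Stops goes 27, 31, 36, 42, 49, 57 → 66 → 76 (differences are 4, 5, 6, … (increasing by 1 each time)).
Photos: +5 each step; 44, 49, 54, 59, 64, 69 → 74 → 79.
So the next two lines are 66 stops, 74 photos and 76 stops, 79 photos.

66 stops, 74 photos; 76 stops, 79 photos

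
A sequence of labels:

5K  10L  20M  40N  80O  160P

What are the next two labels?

First component: 5, 10, 20, 40, 80, 160 → 320 → 640 (×2 each step).
Letter: letters move forward 1 place in the alphabet; K, L, M, N, O, P → Q → R.
Putting the parts together: 320Q and then 640R.

320Q, 640R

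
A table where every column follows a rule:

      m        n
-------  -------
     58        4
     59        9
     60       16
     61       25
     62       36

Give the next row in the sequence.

For the column m, +1 each step: 58, 59, 60, 61, 62 → 63.
Column n: 4, 9, 16, 25, 36 → 49 (perfect squares: 2², 3², 4², …).
Combining the parts gives 63  49.

63  49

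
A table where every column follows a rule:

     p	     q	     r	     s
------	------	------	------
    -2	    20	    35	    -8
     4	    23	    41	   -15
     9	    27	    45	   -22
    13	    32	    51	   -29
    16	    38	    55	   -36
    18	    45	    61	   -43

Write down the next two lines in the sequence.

19  53  65  -50; 19  62  71  -57

Column p — differences are 6, 5, 4, … (decreasing by 1 each time): -2, 4, 9, 13, 16, 18 → 19 → 19.
Column q — differences are 3, 4, 5, … (increasing by 1 each time): 20, 23, 27, 32, 38, 45 → 53 → 62.
Column r goes 35, 41, 45, 51, 55, 61 → 65 → 71 (alternating steps +6, +4, +6, +4, …).
Column s: −7 each step; -8, -15, -22, -29, -36, -43 → -50 → -57.
Putting the parts together: 19  53  65  -50 and then 19  62  71  -57.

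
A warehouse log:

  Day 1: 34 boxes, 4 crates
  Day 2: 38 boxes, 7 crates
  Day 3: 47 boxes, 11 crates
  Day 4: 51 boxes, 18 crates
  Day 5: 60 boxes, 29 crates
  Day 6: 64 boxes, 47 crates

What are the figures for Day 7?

For the boxes, alternating steps +4, +9, +4, +9, …: 34, 38, 47, 51, 60, 64 → 73.
Crates: each term is the sum of the two before it, so 4, 7, 11, 18, 29, 47 → 76.
So the next row is 73 boxes, 76 crates.

73 boxes, 76 crates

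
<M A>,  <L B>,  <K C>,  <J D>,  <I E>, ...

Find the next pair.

<H F>

First letter: M, L, K, J, I → H (letters move back 1 place in the alphabet).
Second letter: letters move forward 1 place in the alphabet, so A, B, C, D, E → F.
So the next pair is <H F>.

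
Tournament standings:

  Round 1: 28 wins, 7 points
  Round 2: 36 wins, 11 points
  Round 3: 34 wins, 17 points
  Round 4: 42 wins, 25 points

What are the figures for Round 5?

For the wins, alternating steps +8, −2, +8, −2, …: 28, 36, 34, 42 → 40.
For the points, differences are 4, 6, 8, … (increasing by 2 each time): 7, 11, 17, 25 → 35.
Putting it together: 40 wins, 35 points.

40 wins, 35 points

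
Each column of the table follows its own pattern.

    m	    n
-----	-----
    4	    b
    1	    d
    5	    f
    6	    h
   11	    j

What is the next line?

17  l

Column m goes 4, 1, 5, 6, 11 → 17 (each term is the sum of the two before it).
Column n: letters move forward 2 places in the alphabet, so b, d, f, h, j → l.
Putting it together: 17  l.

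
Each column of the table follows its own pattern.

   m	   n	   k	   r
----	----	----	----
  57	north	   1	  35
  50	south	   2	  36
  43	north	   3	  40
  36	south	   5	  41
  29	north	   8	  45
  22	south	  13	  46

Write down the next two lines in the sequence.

Column m: −7 each step, so 57, 50, 43, 36, 29, 22 → 15 → 8.
Column n: alternates north ↔ south; north, south, north, south, north, south → north → south.
Column k: 1, 2, 3, 5, 8, 13 → 21 → 34 (each term is the sum of the two before it).
Column r goes 35, 36, 40, 41, 45, 46 → 50 → 51 (alternating steps +1, +4, +1, +4, …).
Putting the parts together: 15  north  21  50 and then 8  south  34  51.

15  north  21  50; 8  south  34  51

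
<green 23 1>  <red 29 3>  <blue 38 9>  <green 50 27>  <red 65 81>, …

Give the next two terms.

Colour: repeats green → red → blue, so green, red, blue, green, red → blue → green.
Second entry: 23, 29, 38, 50, 65 → 83 → 104 (differences are 6, 9, 12, … (increasing by 3 each time)).
Third entry: ×3 each step, so 1, 3, 9, 27, 81 → 243 → 729.
Putting the parts together: <blue 83 243> and then <green 104 729>.

<blue 83 243>, <green 104 729>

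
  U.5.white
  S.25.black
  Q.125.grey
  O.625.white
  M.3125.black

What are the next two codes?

Letter: U, S, Q, O, M → K → I (letters move back 2 places in the alphabet).
For the second component, ×5 each step: 5, 25, 125, 625, 3125 → 15625 → 78125.
Shade: repeats white → black → grey; white, black, grey, white, black → grey → white.
Putting the parts together: K.15625.grey and then I.78125.white.

K.15625.grey then I.78125.white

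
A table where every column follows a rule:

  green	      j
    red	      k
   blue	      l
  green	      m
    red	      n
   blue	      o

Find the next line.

Colour: repeats green → red → blue; green, red, blue, green, red, blue → green.
Letter — letters move forward 1 place in the alphabet: j, k, l, m, n, o → p.
Combining the parts gives green  p.

green  p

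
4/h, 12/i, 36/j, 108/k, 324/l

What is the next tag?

972/m

First component — ×3 each step: 4, 12, 36, 108, 324 → 972.
Letter goes h, i, j, k, l → m (letters move forward 1 place in the alphabet).
So the next tag is 972/m.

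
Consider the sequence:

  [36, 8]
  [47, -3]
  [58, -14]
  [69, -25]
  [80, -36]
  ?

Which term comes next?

[91, -47]

First part: 36, 47, 58, 69, 80 → 91 (+11 each step).
Second part: together with the first part always sums to 44; 8, -3, -14, -25, -36 → -47.
Putting it together: [91, -47].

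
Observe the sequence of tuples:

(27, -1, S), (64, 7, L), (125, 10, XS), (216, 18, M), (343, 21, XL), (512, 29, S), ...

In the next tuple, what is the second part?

32

First part: perfect cubes: 3³, 4³, 5³, …, so 27, 64, 125, 216, 343, 512 → 729.
Second part — alternating steps +8, +3, +8, +3, …: -1, 7, 10, 18, 21, 29 → 32.
Size goes S, L, XS, M, XL, S → L (repeats S → L → XS → M → XL).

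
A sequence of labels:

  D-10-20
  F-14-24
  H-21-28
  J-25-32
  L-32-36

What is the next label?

N-36-40

Letter: letters move forward 2 places in the alphabet, so D, F, H, J, L → N.
Second component: alternating steps +4, +7, +4, +7, …; 10, 14, 21, 25, 32 → 36.
Third component — +4 each step: 20, 24, 28, 32, 36 → 40.
So the next label is N-36-40.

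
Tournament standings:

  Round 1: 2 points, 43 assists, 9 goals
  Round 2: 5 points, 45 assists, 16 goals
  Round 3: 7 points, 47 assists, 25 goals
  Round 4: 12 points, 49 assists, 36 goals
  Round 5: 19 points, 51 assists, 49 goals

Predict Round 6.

31 points, 53 assists, 64 goals

Points: each term is the sum of the two before it; 2, 5, 7, 12, 19 → 31.
Assists — +2 each step: 43, 45, 47, 49, 51 → 53.
Goals: perfect squares: 3², 4², 5², …; 9, 16, 25, 36, 49 → 64.
Putting it together: 31 points, 53 assists, 64 goals.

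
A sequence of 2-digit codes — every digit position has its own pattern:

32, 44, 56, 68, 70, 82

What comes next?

94

First digit goes 3, 4, 5, 6, 7, 8 → 9 (+1 each step, mod 10).
Second digit: 2, 4, 6, 8, 0, 2 → 4 (+2 each step, mod 10).
Combining the parts gives 94.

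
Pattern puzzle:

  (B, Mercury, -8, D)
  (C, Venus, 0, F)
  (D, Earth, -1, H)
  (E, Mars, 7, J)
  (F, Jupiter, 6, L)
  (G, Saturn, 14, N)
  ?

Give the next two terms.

First letter: letters move forward 1 place in the alphabet; B, C, D, E, F, G → H → I.
Planet: runs through the planets Mercury→Neptune, so Mercury, Venus, Earth, Mars, Jupiter, Saturn → Uranus → Neptune.
Third entry: alternating steps +8, −1, +8, −1, …, so -8, 0, -1, 7, 6, 14 → 13 → 21.
Second letter — letters move forward 2 places in the alphabet: D, F, H, J, L, N → P → R.
Putting the parts together: (H, Uranus, 13, P) and then (I, Neptune, 21, R).

(H, Uranus, 13, P), (I, Neptune, 21, R)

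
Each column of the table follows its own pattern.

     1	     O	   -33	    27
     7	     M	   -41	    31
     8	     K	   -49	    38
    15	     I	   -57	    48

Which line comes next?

23  G  -65  61

First component: 1, 7, 8, 15 → 23 (each term is the sum of the two before it).
Letter: O, M, K, I → G (letters move back 2 places in the alphabet).
Third component: −8 each step; -33, -41, -49, -57 → -65.
For the fourth component, differences are 4, 7, 10, … (increasing by 3 each time): 27, 31, 38, 48 → 61.
Putting it together: 23  G  -65  61.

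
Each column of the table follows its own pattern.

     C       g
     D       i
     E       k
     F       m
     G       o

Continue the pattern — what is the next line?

First letter: C, D, E, F, G → H (letters move forward 1 place in the alphabet).
Second letter — letters move forward 2 places in the alphabet: g, i, k, m, o → q.
Putting it together: H  q.

H  q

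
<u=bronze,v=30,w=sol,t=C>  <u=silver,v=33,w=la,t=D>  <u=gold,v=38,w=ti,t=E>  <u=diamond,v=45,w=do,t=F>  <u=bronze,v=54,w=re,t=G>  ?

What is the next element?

<u=silver,v=65,w=mi,t=H>

For the u, repeats bronze → silver → gold → diamond: bronze, silver, gold, diamond, bronze → silver.
V: 30, 33, 38, 45, 54 → 65 (differences are 3, 5, 7, … (increasing by 2 each time)).
W goes sol, la, ti, do, re → mi (runs through the solfège scale do→ti).
T: letters move forward 1 place in the alphabet; C, D, E, F, G → H.
Combining the parts gives <u=silver,v=65,w=mi,t=H>.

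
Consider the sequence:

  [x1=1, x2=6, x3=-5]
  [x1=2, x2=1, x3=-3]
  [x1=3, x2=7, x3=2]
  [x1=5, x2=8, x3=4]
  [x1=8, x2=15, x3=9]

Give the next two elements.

[x1=13, x2=23, x3=11], [x1=21, x2=38, x3=16]

X1: each term is the sum of the two before it, so 1, 2, 3, 5, 8 → 13 → 21.
For the x2, each term is the sum of the two before it: 6, 1, 7, 8, 15 → 23 → 38.
X3: -5, -3, 2, 4, 9 → 11 → 16 (alternating steps +2, +5, +2, +5, …).
Putting the parts together: [x1=13, x2=23, x3=11] and then [x1=21, x2=38, x3=16].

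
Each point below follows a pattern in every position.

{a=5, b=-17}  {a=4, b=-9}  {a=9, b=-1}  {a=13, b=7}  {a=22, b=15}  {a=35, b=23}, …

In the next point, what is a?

57

A: each term is the sum of the two before it; 5, 4, 9, 13, 22, 35 → 57.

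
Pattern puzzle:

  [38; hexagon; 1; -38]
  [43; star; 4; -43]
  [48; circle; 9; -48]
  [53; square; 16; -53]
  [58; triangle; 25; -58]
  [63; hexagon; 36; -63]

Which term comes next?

First slot: +5 each step; 38, 43, 48, 53, 58, 63 → 68.
Shape — repeats hexagon → star → circle → square → triangle: hexagon, star, circle, square, triangle, hexagon → star.
Third slot — perfect squares: 1², 2², 3², …: 1, 4, 9, 16, 25, 36 → 49.
For the fourth slot, always the negative of the first slot: -38, -43, -48, -53, -58, -63 → -68.
Putting it together: [68; star; 49; -68].

[68; star; 49; -68]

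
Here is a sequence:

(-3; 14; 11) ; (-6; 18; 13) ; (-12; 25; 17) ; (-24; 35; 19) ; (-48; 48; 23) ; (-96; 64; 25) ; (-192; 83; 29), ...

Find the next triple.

(-384; 105; 31)

First slot: ×2 each step, so -3, -6, -12, -24, -48, -96, -192 → -384.
Second slot: differences are 4, 7, 10, … (increasing by 3 each time), so 14, 18, 25, 35, 48, 64, 83 → 105.
Third slot — alternating steps +2, +4, +2, +4, …: 11, 13, 17, 19, 23, 25, 29 → 31.
So the next triple is (-384; 105; 31).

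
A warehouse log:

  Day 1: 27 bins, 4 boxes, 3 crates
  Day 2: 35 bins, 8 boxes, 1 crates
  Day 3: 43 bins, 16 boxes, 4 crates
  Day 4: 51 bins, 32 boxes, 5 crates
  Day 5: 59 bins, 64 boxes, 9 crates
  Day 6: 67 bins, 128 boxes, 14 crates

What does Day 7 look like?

Bins: +8 each step; 27, 35, 43, 51, 59, 67 → 75.
Boxes: ×2 each step; 4, 8, 16, 32, 64, 128 → 256.
Crates goes 3, 1, 4, 5, 9, 14 → 23 (each term is the sum of the two before it).
So the next row is 75 bins, 256 boxes, 23 crates.

75 bins, 256 boxes, 23 crates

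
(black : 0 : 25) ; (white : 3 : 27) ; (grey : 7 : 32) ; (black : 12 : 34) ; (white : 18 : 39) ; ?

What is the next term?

Shade: repeats black → white → grey; black, white, grey, black, white → grey.
Second slot goes 0, 3, 7, 12, 18 → 25 (differences are 3, 4, 5, … (increasing by 1 each time)).
Third slot — alternating steps +2, +5, +2, +5, …: 25, 27, 32, 34, 39 → 41.
So the next term is (grey : 25 : 41).

(grey : 25 : 41)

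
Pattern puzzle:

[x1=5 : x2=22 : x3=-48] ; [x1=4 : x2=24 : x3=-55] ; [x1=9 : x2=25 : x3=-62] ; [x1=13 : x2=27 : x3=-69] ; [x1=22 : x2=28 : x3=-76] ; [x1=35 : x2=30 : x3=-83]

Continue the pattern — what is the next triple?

X1: each term is the sum of the two before it, so 5, 4, 9, 13, 22, 35 → 57.
For the x2, alternating steps +2, +1, +2, +1, …: 22, 24, 25, 27, 28, 30 → 31.
X3: -48, -55, -62, -69, -76, -83 → -90 (−7 each step).
So the next triple is [x1=57 : x2=31 : x3=-90].

[x1=57 : x2=31 : x3=-90]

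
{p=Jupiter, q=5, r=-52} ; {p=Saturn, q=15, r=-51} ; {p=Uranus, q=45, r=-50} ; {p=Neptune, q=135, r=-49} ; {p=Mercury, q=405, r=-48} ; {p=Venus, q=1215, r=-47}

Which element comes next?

{p=Earth, q=3645, r=-46}

For the p, runs through the planets Mercury→Neptune: Jupiter, Saturn, Uranus, Neptune, Mercury, Venus → Earth.
Q: ×3 each step; 5, 15, 45, 135, 405, 1215 → 3645.
R goes -52, -51, -50, -49, -48, -47 → -46 (+1 each step).
Putting it together: {p=Earth, q=3645, r=-46}.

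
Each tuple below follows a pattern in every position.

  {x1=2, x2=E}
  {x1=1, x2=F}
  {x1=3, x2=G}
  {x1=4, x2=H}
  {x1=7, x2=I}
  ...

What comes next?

X1 — each term is the sum of the two before it: 2, 1, 3, 4, 7 → 11.
X2: E, F, G, H, I → J (letters move forward 1 place in the alphabet).
Combining the parts gives {x1=11, x2=J}.

{x1=11, x2=J}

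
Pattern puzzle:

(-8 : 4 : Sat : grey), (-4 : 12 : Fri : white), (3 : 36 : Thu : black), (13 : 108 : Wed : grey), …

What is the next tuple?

First part — differences are 4, 7, 10, … (increasing by 3 each time): -8, -4, 3, 13 → 26.
For the second part, ×3 each step: 4, 12, 36, 108 → 324.
Day goes Sat, Fri, Thu, Wed → Tue (runs backward through the weekdays Mon→Sun).
Shade — repeats grey → white → black: grey, white, black, grey → white.
Putting it together: (26 : 324 : Tue : white).

(26 : 324 : Tue : white)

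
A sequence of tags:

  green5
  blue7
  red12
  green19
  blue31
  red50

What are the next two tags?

Colour goes green, blue, red, green, blue, red → green → blue (repeats green → blue → red).
For the second component, each term is the sum of the two before it: 5, 7, 12, 19, 31, 50 → 81 → 131.
Putting the parts together: green81 and then blue131.

green81 then blue131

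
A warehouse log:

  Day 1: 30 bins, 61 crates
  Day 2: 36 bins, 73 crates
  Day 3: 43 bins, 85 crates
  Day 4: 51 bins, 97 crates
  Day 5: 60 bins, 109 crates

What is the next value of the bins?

70

Bins: 30, 36, 43, 51, 60 → 70 (differences are 6, 7, 8, … (increasing by 1 each time)).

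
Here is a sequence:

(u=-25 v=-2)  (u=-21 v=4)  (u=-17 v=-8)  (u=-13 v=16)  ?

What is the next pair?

(u=-9 v=-32)

U goes -25, -21, -17, -13 → -9 (+4 each step).
V: -2, 4, -8, 16 → -32 (×(-2) each step).
Combining the parts gives (u=-9 v=-32).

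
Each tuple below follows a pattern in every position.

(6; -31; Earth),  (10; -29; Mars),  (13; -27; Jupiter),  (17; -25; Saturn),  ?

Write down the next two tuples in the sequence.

First slot: 6, 10, 13, 17 → 20 → 24 (alternating steps +4, +3, +4, +3, …).
Second slot: -31, -29, -27, -25 → -23 → -21 (+2 each step).
Planet: Earth, Mars, Jupiter, Saturn → Uranus → Neptune (runs through the planets Mercury→Neptune).
So the next two tuples are (20; -23; Uranus) and (24; -21; Neptune).

(20; -23; Uranus), (24; -21; Neptune)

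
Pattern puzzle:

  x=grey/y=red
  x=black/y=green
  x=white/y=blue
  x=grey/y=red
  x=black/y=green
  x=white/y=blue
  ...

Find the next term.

X — repeats grey → black → white: grey, black, white, grey, black, white → grey.
Y: red, green, blue, red, green, blue → red (repeats red → green → blue).
Combining the parts gives x=grey/y=red.

x=grey/y=red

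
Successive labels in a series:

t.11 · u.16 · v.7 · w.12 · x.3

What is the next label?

Letter — letters move forward 1 place in the alphabet: t, u, v, w, x → y.
Second component — alternating steps +5, −9, +5, −9, …: 11, 16, 7, 12, 3 → 8.
Putting it together: y.8.

y.8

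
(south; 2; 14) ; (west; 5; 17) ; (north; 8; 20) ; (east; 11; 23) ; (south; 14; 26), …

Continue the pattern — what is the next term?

Direction: south, west, north, east, south → west (repeats south → west → north → east).
Second coordinate: +3 each step, so 2, 5, 8, 11, 14 → 17.
Third coordinate: +3 each step; 14, 17, 20, 23, 26 → 29.
Combining the parts gives (west; 17; 29).

(west; 17; 29)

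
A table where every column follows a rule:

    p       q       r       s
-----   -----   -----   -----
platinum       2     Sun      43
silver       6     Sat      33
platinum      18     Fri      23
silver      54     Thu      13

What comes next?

Column p — alternates platinum ↔ silver: platinum, silver, platinum, silver → platinum.
Column q goes 2, 6, 18, 54 → 162 (×3 each step).
Column r: runs backward through the weekdays Mon→Sun, so Sun, Sat, Fri, Thu → Wed.
Column s: 43, 33, 23, 13 → 3 (−10 each step).
Combining the parts gives platinum  162  Wed  3.

platinum  162  Wed  3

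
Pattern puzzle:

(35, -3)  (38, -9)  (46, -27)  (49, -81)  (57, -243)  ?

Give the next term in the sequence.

(60, -729)

First value goes 35, 38, 46, 49, 57 → 60 (alternating steps +3, +8, +3, +8, …).
Second value — ×3 each step: -3, -9, -27, -81, -243 → -729.
So the next term is (60, -729).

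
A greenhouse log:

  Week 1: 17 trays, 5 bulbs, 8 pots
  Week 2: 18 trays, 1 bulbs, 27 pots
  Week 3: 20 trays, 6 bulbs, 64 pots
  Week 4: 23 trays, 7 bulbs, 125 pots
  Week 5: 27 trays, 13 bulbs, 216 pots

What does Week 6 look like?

Trays: 17, 18, 20, 23, 27 → 32 (differences are 1, 2, 3, … (increasing by 1 each time)).
Bulbs: each term is the sum of the two before it; 5, 1, 6, 7, 13 → 20.
Pots: perfect cubes: 2³, 3³, 4³, …, so 8, 27, 64, 125, 216 → 343.
Putting it together: 32 trays, 20 bulbs, 343 pots.

32 trays, 20 bulbs, 343 pots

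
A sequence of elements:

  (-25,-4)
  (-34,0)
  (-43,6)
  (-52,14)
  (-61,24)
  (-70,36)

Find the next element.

(-79,50)

First coordinate — −9 each step: -25, -34, -43, -52, -61, -70 → -79.
Second coordinate: -4, 0, 6, 14, 24, 36 → 50 (differences are 4, 6, 8, … (increasing by 2 each time)).
So the next element is (-79,50).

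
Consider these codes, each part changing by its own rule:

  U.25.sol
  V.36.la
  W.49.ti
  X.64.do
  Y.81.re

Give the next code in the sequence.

Z.100.mi

Letter — letters move forward 1 place in the alphabet: U, V, W, X, Y → Z.
For the second component, perfect squares: 5², 6², 7², …: 25, 36, 49, 64, 81 → 100.
Note goes sol, la, ti, do, re → mi (runs through the solfège scale do→ti).
So the next code is Z.100.mi.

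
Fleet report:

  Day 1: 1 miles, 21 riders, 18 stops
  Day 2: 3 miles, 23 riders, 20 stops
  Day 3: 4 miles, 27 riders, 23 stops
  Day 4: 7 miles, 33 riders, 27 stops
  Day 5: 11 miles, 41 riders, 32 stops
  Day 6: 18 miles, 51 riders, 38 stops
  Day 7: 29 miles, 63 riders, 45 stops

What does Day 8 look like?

47 miles, 77 riders, 53 stops

Miles: each term is the sum of the two before it; 1, 3, 4, 7, 11, 18, 29 → 47.
For the riders, differences are 2, 4, 6, … (increasing by 2 each time): 21, 23, 27, 33, 41, 51, 63 → 77.
Stops: differences are 2, 3, 4, … (increasing by 1 each time), so 18, 20, 23, 27, 32, 38, 45 → 53.
So the next record is 47 miles, 77 riders, 53 stops.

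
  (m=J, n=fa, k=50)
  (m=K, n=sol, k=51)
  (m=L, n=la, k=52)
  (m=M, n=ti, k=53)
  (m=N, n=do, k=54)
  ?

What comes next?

M: J, K, L, M, N → O (letters move forward 1 place in the alphabet).
N: runs through the solfège scale do→ti; fa, sol, la, ti, do → re.
K goes 50, 51, 52, 53, 54 → 55 (+1 each step).
Combining the parts gives (m=O, n=re, k=55).

(m=O, n=re, k=55)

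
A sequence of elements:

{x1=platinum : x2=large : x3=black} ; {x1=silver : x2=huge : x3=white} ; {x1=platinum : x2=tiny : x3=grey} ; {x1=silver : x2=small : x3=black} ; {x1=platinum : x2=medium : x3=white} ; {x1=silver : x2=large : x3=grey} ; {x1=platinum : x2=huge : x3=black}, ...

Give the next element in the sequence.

For the x1, alternates platinum ↔ silver: platinum, silver, platinum, silver, platinum, silver, platinum → silver.
For the x2, repeats large → huge → tiny → small → medium: large, huge, tiny, small, medium, large, huge → tiny.
X3 — repeats black → white → grey: black, white, grey, black, white, grey, black → white.
So the next element is {x1=silver : x2=tiny : x3=white}.

{x1=silver : x2=tiny : x3=white}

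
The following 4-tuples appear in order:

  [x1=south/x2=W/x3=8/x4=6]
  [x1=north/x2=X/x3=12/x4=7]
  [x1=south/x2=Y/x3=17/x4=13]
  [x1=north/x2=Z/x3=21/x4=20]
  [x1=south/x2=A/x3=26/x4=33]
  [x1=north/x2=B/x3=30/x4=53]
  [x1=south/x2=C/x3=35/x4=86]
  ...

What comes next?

X1 — alternates south ↔ north: south, north, south, north, south, north, south → north.
X2 goes W, X, Y, Z, A, B, C → D (letters move forward 1 place in the alphabet, wrapping Z→A).
For the x3, alternating steps +4, +5, +4, +5, …: 8, 12, 17, 21, 26, 30, 35 → 39.
X4: 6, 7, 13, 20, 33, 53, 86 → 139 (each term is the sum of the two before it).
Putting it together: [x1=north/x2=D/x3=39/x4=139].

[x1=north/x2=D/x3=39/x4=139]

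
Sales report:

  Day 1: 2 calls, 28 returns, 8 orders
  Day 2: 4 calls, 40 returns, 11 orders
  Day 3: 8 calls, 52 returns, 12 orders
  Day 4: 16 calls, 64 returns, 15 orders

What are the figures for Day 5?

32 calls, 76 returns, 16 orders

For the calls, ×2 each step: 2, 4, 8, 16 → 32.
For the returns, +12 each step: 28, 40, 52, 64 → 76.
Orders — alternating steps +3, +1, +3, +1, …: 8, 11, 12, 15 → 16.
So the next record is 32 calls, 76 returns, 16 orders.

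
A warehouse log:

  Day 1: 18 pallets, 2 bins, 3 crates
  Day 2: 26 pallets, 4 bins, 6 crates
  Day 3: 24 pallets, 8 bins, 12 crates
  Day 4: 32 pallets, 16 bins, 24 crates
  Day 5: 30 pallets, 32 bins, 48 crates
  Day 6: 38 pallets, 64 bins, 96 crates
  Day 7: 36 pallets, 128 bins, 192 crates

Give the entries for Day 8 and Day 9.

44 pallets, 256 bins, 384 crates; 42 pallets, 512 bins, 768 crates

Pallets goes 18, 26, 24, 32, 30, 38, 36 → 44 → 42 (alternating steps +8, −2, +8, −2, …).
Bins: ×2 each step; 2, 4, 8, 16, 32, 64, 128 → 256 → 512.
For the crates, ×2 each step: 3, 6, 12, 24, 48, 96, 192 → 384 → 768.
Putting the parts together: 44 pallets, 256 bins, 384 crates and then 42 pallets, 512 bins, 768 crates.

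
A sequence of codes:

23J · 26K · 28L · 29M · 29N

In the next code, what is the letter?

First component — differences are 3, 2, 1, … (decreasing by 1 each time): 23, 26, 28, 29, 29 → 28.
Letter — letters move forward 1 place in the alphabet: J, K, L, M, N → O.

O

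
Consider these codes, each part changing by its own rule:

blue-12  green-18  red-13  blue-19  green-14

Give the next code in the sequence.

red-20

Colour: repeats blue → green → red; blue, green, red, blue, green → red.
Second component: 12, 18, 13, 19, 14 → 20 (alternating steps +6, −5, +6, −5, …).
So the next code is red-20.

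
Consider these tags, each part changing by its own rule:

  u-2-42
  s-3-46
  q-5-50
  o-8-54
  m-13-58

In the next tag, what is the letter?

Letter — letters move back 2 places in the alphabet: u, s, q, o, m → k.
Second component — each term is the sum of the two before it: 2, 3, 5, 8, 13 → 21.
Third component: +4 each step, so 42, 46, 50, 54, 58 → 62.

k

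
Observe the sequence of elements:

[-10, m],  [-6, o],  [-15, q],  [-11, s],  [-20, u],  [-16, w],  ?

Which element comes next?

First value — alternating steps +4, −9, +4, −9, …: -10, -6, -15, -11, -20, -16 → -25.
Letter — letters move forward 2 places in the alphabet: m, o, q, s, u, w → y.
So the next element is [-25, y].

[-25, y]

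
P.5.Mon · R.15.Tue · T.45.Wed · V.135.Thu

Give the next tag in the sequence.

X.405.Fri

For the letter, letters move forward 2 places in the alphabet: P, R, T, V → X.
Second component: 5, 15, 45, 135 → 405 (×3 each step).
Day: runs through the weekdays Mon→Sun; Mon, Tue, Wed, Thu → Fri.
Putting it together: X.405.Fri.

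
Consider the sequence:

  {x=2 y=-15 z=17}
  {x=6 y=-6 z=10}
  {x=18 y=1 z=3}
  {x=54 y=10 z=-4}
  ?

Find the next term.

X — ×3 each step: 2, 6, 18, 54 → 162.
Y — alternating steps +9, +7, +9, +7, …: -15, -6, 1, 10 → 17.
Z goes 17, 10, 3, -4 → -11 (−7 each step).
Combining the parts gives {x=162 y=17 z=-11}.

{x=162 y=17 z=-11}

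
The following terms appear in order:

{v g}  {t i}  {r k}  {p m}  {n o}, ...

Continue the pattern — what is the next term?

{l q}

For the first letter, letters move back 2 places in the alphabet: v, t, r, p, n → l.
Second letter: letters move forward 2 places in the alphabet; g, i, k, m, o → q.
So the next term is {l q}.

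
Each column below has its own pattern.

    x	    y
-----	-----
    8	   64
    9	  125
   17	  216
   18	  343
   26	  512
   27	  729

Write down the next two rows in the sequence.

35  1000; 36  1331

Column x: alternating steps +1, +8, +1, +8, …; 8, 9, 17, 18, 26, 27 → 35 → 36.
Column y: 64, 125, 216, 343, 512, 729 → 1000 → 1331 (perfect cubes: 4³, 5³, 6³, …).
So the next two rows are 35  1000 and 36  1331.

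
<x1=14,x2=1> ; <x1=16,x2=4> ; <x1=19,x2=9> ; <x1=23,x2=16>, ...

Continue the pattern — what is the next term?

<x1=28,x2=25>

X1: differences are 2, 3, 4, … (increasing by 1 each time); 14, 16, 19, 23 → 28.
For the x2, perfect squares: 1², 2², 3², …: 1, 4, 9, 16 → 25.
Combining the parts gives <x1=28,x2=25>.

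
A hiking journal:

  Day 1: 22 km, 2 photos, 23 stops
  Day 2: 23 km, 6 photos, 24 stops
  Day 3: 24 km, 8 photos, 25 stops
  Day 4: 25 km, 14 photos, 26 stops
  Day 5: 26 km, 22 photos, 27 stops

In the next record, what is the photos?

36

For the km, +1 each step: 22, 23, 24, 25, 26 → 27.
Photos: each term is the sum of the two before it; 2, 6, 8, 14, 22 → 36.
Stops: always 1 more than the km, so 23, 24, 25, 26, 27 → 28.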